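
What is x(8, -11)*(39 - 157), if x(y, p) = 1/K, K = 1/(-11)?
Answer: 1298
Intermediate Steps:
K = -1/11 ≈ -0.090909
x(y, p) = -11 (x(y, p) = 1/(-1/11) = -11)
x(8, -11)*(39 - 157) = -11*(39 - 157) = -11*(-118) = 1298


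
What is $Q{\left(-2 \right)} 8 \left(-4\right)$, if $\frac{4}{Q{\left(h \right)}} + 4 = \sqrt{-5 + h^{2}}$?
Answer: $\frac{512}{17} + \frac{128 i}{17} \approx 30.118 + 7.5294 i$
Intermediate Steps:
$Q{\left(h \right)} = \frac{4}{-4 + \sqrt{-5 + h^{2}}}$
$Q{\left(-2 \right)} 8 \left(-4\right) = \frac{4}{-4 + \sqrt{-5 + \left(-2\right)^{2}}} \cdot 8 \left(-4\right) = \frac{4}{-4 + \sqrt{-5 + 4}} \left(-32\right) = \frac{4}{-4 + \sqrt{-1}} \left(-32\right) = \frac{4}{-4 + i} \left(-32\right) = 4 \frac{-4 - i}{17} \left(-32\right) = \frac{4 \left(-4 - i\right)}{17} \left(-32\right) = - \frac{128 \left(-4 - i\right)}{17}$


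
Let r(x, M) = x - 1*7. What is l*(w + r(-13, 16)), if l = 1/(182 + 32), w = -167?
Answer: -187/214 ≈ -0.87383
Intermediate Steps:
r(x, M) = -7 + x (r(x, M) = x - 7 = -7 + x)
l = 1/214 ≈ 0.0046729
l*(w + r(-13, 16)) = (-167 + (-7 - 13))/214 = (-167 - 20)/214 = (1/214)*(-187) = -187/214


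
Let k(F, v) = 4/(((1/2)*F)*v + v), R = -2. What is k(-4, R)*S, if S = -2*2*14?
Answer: -112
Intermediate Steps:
S = -56 (S = -4*14 = -56)
k(F, v) = 4/(v + F*v/2) (k(F, v) = 4/(((1*(1/2))*F)*v + v) = 4/((F/2)*v + v) = 4/(F*v/2 + v) = 4/(v + F*v/2))
k(-4, R)*S = (8/(-2*(2 - 4)))*(-56) = (8*(-1/2)/(-2))*(-56) = (8*(-1/2)*(-1/2))*(-56) = 2*(-56) = -112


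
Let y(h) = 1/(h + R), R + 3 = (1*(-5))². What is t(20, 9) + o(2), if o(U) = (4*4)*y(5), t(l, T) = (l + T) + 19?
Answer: 1312/27 ≈ 48.593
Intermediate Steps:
R = 22 (R = -3 + (1*(-5))² = -3 + (-5)² = -3 + 25 = 22)
y(h) = 1/(22 + h) (y(h) = 1/(h + 22) = 1/(22 + h))
t(l, T) = 19 + T + l (t(l, T) = (T + l) + 19 = 19 + T + l)
o(U) = 16/27 (o(U) = (4*4)/(22 + 5) = 16/27)
t(20, 9) + o(2) = (19 + 9 + 20) + 16/27 = 48 + 16/27 = 1312/27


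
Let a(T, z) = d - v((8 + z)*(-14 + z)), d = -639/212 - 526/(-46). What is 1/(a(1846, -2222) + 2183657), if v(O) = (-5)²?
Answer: 4876/10647430691 ≈ 4.5795e-7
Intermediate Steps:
v(O) = 25
d = 41059/4876 (d = -639*1/212 - 526*(-1/46) = -639/212 + 263/23 = 41059/4876 ≈ 8.4206)
a(T, z) = -80841/4876 (a(T, z) = 41059/4876 - 1*25 = 41059/4876 - 25 = -80841/4876)
1/(a(1846, -2222) + 2183657) = 1/(-80841/4876 + 2183657) = 1/(10647430691/4876) = 4876/10647430691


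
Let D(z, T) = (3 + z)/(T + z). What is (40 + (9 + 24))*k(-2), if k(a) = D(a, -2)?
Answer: -73/4 ≈ -18.250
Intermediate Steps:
D(z, T) = (3 + z)/(T + z)
k(a) = (3 + a)/(-2 + a)
(40 + (9 + 24))*k(-2) = (40 + (9 + 24))*((3 - 2)/(-2 - 2)) = (40 + 33)*(1/(-4)) = 73*(-¼*1) = 73*(-¼) = -73/4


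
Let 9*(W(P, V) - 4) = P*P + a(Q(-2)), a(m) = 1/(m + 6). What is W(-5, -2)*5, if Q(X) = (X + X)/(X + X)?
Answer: 2140/63 ≈ 33.968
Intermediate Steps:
Q(X) = 1 (Q(X) = (2*X)/((2*X)) = (2*X)*(1/(2*X)) = 1)
a(m) = 1/(6 + m)
W(P, V) = 253/63 + P**2/9 (W(P, V) = 4 + (P*P + 1/(6 + 1))/9 = 4 + (P**2 + 1/7)/9 = 4 + (1/7 + P**2)/9 = 4 + (1/63 + P**2/9) = 253/63 + P**2/9)
W(-5, -2)*5 = (253/63 + (1/9)*(-5)**2)*5 = (253/63 + (1/9)*25)*5 = (253/63 + 25/9)*5 = (428/63)*5 = 2140/63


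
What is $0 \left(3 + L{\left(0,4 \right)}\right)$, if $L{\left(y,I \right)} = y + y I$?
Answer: $0$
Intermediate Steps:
$L{\left(y,I \right)} = y + I y$
$0 \left(3 + L{\left(0,4 \right)}\right) = 0 \left(3 + 0 \left(1 + 4\right)\right) = 0 \left(3 + 0 \cdot 5\right) = 0 \left(3 + 0\right) = 0 \cdot 3 = 0$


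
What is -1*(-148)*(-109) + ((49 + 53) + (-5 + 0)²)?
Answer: -16005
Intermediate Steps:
-1*(-148)*(-109) + ((49 + 53) + (-5 + 0)²) = 148*(-109) + (102 + (-5)²) = -16132 + (102 + 25) = -16132 + 127 = -16005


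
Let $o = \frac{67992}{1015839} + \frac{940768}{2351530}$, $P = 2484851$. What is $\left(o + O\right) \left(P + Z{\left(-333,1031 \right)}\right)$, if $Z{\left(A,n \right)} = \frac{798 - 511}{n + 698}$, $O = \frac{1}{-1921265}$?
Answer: $\frac{43848373145694578405671546}{37786648668013096995} \approx 1.1604 \cdot 10^{6}$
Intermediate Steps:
$O = - \frac{1}{1921265} \approx -5.2049 \cdot 10^{-7}$
$o = \frac{185925675352}{398129313945}$ ($o = 67992 \cdot \frac{1}{1015839} + 940768 \cdot \frac{1}{2351530} = \frac{22664}{338613} + \frac{470384}{1175765} = \frac{185925675352}{398129313945} \approx 0.467$)
$Z{\left(A,n \right)} = \frac{287}{698 + n}$
$\left(o + O\right) \left(P + Z{\left(-333,1031 \right)}\right) = \left(\frac{185925675352}{398129313945} - \frac{1}{1921265}\right) \left(2484851 + \frac{287}{698 + 1031}\right) = \frac{71442418905169267 \left(2484851 + \frac{287}{1729}\right)}{152982383271308085} = \frac{71442418905169267 \left(2484851 + 287 \cdot \frac{1}{1729}\right)}{152982383271308085} = \frac{71442418905169267 \left(2484851 + \frac{41}{247}\right)}{152982383271308085} = \frac{71442418905169267}{152982383271308085} \cdot \frac{613758238}{247} = \frac{43848373145694578405671546}{37786648668013096995}$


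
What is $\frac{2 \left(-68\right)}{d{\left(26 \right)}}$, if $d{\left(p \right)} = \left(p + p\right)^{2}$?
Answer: $- \frac{17}{338} \approx -0.050296$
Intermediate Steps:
$d{\left(p \right)} = 4 p^{2}$ ($d{\left(p \right)} = \left(2 p\right)^{2} = 4 p^{2}$)
$\frac{2 \left(-68\right)}{d{\left(26 \right)}} = \frac{2 \left(-68\right)}{4 \cdot 26^{2}} = - \frac{136}{4 \cdot 676} = - \frac{136}{2704} = \left(-136\right) \frac{1}{2704} = - \frac{17}{338}$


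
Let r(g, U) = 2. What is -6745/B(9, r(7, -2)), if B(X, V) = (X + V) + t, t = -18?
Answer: 6745/7 ≈ 963.57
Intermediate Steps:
B(X, V) = -18 + V + X (B(X, V) = (X + V) - 18 = (V + X) - 18 = -18 + V + X)
-6745/B(9, r(7, -2)) = -6745/(-18 + 2 + 9) = -6745/(-7) = -6745*(-1/7) = 6745/7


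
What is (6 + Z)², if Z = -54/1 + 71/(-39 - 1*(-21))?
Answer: 874225/324 ≈ 2698.2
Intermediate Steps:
Z = -1043/18 (Z = -54*1 + 71/(-39 + 21) = -54 + 71/(-18) = -54 + 71*(-1/18) = -54 - 71/18 = -1043/18 ≈ -57.944)
(6 + Z)² = (6 - 1043/18)² = (-935/18)² = 874225/324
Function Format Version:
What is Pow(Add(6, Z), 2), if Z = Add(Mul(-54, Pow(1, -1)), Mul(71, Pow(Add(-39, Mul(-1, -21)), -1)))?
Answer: Rational(874225, 324) ≈ 2698.2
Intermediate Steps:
Z = Rational(-1043, 18) (Z = Add(Mul(-54, 1), Mul(71, Pow(Add(-39, 21), -1))) = Add(-54, Mul(71, Pow(-18, -1))) = Add(-54, Mul(71, Rational(-1, 18))) = Add(-54, Rational(-71, 18)) = Rational(-1043, 18) ≈ -57.944)
Pow(Add(6, Z), 2) = Pow(Add(6, Rational(-1043, 18)), 2) = Pow(Rational(-935, 18), 2) = Rational(874225, 324)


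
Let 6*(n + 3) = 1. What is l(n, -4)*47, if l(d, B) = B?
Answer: -188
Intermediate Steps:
n = -17/6 (n = -3 + (⅙)*1 = -3 + ⅙ = -17/6 ≈ -2.8333)
l(n, -4)*47 = -4*47 = -188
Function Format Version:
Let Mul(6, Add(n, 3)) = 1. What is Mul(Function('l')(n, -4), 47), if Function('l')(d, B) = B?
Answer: -188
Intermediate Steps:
n = Rational(-17, 6) (n = Add(-3, Mul(Rational(1, 6), 1)) = Add(-3, Rational(1, 6)) = Rational(-17, 6) ≈ -2.8333)
Mul(Function('l')(n, -4), 47) = Mul(-4, 47) = -188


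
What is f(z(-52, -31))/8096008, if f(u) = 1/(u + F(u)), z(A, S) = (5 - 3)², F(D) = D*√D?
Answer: 1/97152096 ≈ 1.0293e-8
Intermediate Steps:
F(D) = D^(3/2)
z(A, S) = 4 (z(A, S) = 2² = 4)
f(u) = 1/(u + u^(3/2))
f(z(-52, -31))/8096008 = 1/((4 + 4^(3/2))*8096008) = (1/8096008)/(4 + 8) = (1/8096008)/12 = (1/12)*(1/8096008) = 1/97152096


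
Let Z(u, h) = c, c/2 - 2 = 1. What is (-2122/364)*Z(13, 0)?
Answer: -3183/91 ≈ -34.978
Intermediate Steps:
c = 6 (c = 4 + 2*1 = 4 + 2 = 6)
Z(u, h) = 6
(-2122/364)*Z(13, 0) = -2122/364*6 = -2122*1/364*6 = -1061/182*6 = -3183/91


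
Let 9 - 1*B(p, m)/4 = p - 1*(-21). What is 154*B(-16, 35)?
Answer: 2464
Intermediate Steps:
B(p, m) = -48 - 4*p (B(p, m) = 36 - 4*(p - 1*(-21)) = 36 - 4*(p + 21) = 36 - 4*(21 + p) = 36 + (-84 - 4*p) = -48 - 4*p)
154*B(-16, 35) = 154*(-48 - 4*(-16)) = 154*(-48 + 64) = 154*16 = 2464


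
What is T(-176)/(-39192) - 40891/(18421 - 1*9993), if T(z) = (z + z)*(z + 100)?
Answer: -228508241/41288772 ≈ -5.5344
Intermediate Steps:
T(z) = 2*z*(100 + z) (T(z) = (2*z)*(100 + z) = 2*z*(100 + z))
T(-176)/(-39192) - 40891/(18421 - 1*9993) = (2*(-176)*(100 - 176))/(-39192) - 40891/(18421 - 1*9993) = (2*(-176)*(-76))*(-1/39192) - 40891/(18421 - 9993) = 26752*(-1/39192) - 40891/8428 = -3344/4899 - 40891*1/8428 = -3344/4899 - 40891/8428 = -228508241/41288772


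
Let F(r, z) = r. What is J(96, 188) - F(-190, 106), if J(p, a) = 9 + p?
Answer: 295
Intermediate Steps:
J(96, 188) - F(-190, 106) = (9 + 96) - 1*(-190) = 105 + 190 = 295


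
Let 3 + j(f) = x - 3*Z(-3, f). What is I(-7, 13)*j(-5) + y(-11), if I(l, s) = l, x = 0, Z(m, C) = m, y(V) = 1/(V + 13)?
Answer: -83/2 ≈ -41.500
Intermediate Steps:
y(V) = 1/(13 + V)
j(f) = 6 (j(f) = -3 + (0 - 3*(-3)) = -3 + (0 + 9) = -3 + 9 = 6)
I(-7, 13)*j(-5) + y(-11) = -7*6 + 1/(13 - 11) = -42 + 1/2 = -42 + ½ = -83/2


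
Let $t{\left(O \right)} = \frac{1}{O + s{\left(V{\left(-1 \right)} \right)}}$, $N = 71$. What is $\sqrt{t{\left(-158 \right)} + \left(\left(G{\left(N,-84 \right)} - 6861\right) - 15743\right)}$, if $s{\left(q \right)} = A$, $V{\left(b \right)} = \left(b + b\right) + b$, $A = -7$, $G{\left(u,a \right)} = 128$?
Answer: $\frac{i \sqrt{611909265}}{165} \approx 149.92 i$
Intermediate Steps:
$V{\left(b \right)} = 3 b$ ($V{\left(b \right)} = 2 b + b = 3 b$)
$s{\left(q \right)} = -7$
$t{\left(O \right)} = \frac{1}{-7 + O}$ ($t{\left(O \right)} = \frac{1}{O - 7} = \frac{1}{-7 + O}$)
$\sqrt{t{\left(-158 \right)} + \left(\left(G{\left(N,-84 \right)} - 6861\right) - 15743\right)} = \sqrt{\frac{1}{-7 - 158} + \left(\left(128 - 6861\right) - 15743\right)} = \sqrt{\frac{1}{-165} - 22476} = \sqrt{- \frac{1}{165} - 22476} = \sqrt{- \frac{3708541}{165}} = \frac{i \sqrt{611909265}}{165}$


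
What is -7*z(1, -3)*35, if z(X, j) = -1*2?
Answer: 490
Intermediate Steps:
z(X, j) = -2
-7*z(1, -3)*35 = -7*(-2)*35 = 14*35 = 490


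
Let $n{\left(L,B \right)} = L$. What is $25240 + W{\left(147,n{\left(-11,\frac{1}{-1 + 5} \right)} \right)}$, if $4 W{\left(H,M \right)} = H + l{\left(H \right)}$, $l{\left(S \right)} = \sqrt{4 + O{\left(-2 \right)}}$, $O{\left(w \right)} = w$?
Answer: $\frac{101107}{4} + \frac{\sqrt{2}}{4} \approx 25277.0$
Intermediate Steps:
$l{\left(S \right)} = \sqrt{2}$ ($l{\left(S \right)} = \sqrt{4 - 2} = \sqrt{2}$)
$W{\left(H,M \right)} = \frac{H}{4} + \frac{\sqrt{2}}{4}$ ($W{\left(H,M \right)} = \frac{H + \sqrt{2}}{4} = \frac{H}{4} + \frac{\sqrt{2}}{4}$)
$25240 + W{\left(147,n{\left(-11,\frac{1}{-1 + 5} \right)} \right)} = 25240 + \left(\frac{1}{4} \cdot 147 + \frac{\sqrt{2}}{4}\right) = 25240 + \left(\frac{147}{4} + \frac{\sqrt{2}}{4}\right) = \frac{101107}{4} + \frac{\sqrt{2}}{4}$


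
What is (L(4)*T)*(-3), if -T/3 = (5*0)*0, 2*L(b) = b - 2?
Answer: 0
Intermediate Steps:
L(b) = -1 + b/2 (L(b) = (b - 2)/2 = (-2 + b)/2 = -1 + b/2)
T = 0 (T = -3*5*0*0 = -0*0 = -3*0 = 0)
(L(4)*T)*(-3) = ((-1 + (½)*4)*0)*(-3) = ((-1 + 2)*0)*(-3) = (1*0)*(-3) = 0*(-3) = 0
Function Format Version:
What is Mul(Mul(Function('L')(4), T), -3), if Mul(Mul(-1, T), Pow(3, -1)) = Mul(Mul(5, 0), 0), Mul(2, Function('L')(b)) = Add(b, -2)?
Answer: 0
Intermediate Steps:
Function('L')(b) = Add(-1, Mul(Rational(1, 2), b)) (Function('L')(b) = Mul(Rational(1, 2), Add(b, -2)) = Mul(Rational(1, 2), Add(-2, b)) = Add(-1, Mul(Rational(1, 2), b)))
T = 0 (T = Mul(-3, Mul(Mul(5, 0), 0)) = Mul(-3, Mul(0, 0)) = Mul(-3, 0) = 0)
Mul(Mul(Function('L')(4), T), -3) = Mul(Mul(Add(-1, Mul(Rational(1, 2), 4)), 0), -3) = Mul(Mul(Add(-1, 2), 0), -3) = Mul(Mul(1, 0), -3) = Mul(0, -3) = 0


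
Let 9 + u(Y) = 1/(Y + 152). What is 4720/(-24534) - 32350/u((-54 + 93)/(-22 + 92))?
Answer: 4237600471790/1178134947 ≈ 3596.9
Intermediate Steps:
u(Y) = -9 + 1/(152 + Y) (u(Y) = -9 + 1/(Y + 152) = -9 + 1/(152 + Y))
4720/(-24534) - 32350/u((-54 + 93)/(-22 + 92)) = 4720/(-24534) - 32350*(152 + (-54 + 93)/(-22 + 92))/(-1367 - 9*(-54 + 93)/(-22 + 92)) = 4720*(-1/24534) - 32350*(152 + 39/70)/(-1367 - 351/70) = -2360/12267 - 32350*(152 + 39*(1/70))/(-1367 - 351/70) = -2360/12267 - 32350*(152 + 39/70)/(-1367 - 9*39/70) = -2360/12267 - 32350*10679/(70*(-1367 - 351/70)) = -2360/12267 - 32350/((70/10679)*(-96041/70)) = -2360/12267 - 32350/(-96041/10679) = -2360/12267 - 32350*(-10679/96041) = -2360/12267 + 345465650/96041 = 4237600471790/1178134947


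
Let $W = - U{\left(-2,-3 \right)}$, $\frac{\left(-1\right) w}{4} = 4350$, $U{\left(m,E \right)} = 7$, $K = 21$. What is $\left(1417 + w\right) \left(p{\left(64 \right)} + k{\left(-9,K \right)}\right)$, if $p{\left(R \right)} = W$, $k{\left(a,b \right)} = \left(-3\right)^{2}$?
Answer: $-31966$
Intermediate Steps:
$k{\left(a,b \right)} = 9$
$w = -17400$ ($w = \left(-4\right) 4350 = -17400$)
$W = -7$ ($W = \left(-1\right) 7 = -7$)
$p{\left(R \right)} = -7$
$\left(1417 + w\right) \left(p{\left(64 \right)} + k{\left(-9,K \right)}\right) = \left(1417 - 17400\right) \left(-7 + 9\right) = \left(-15983\right) 2 = -31966$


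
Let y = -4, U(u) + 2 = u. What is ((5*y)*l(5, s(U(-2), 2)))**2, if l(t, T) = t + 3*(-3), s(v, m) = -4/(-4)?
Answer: 6400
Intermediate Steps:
U(u) = -2 + u
s(v, m) = 1 (s(v, m) = -4*(-1/4) = 1)
l(t, T) = -9 + t (l(t, T) = t - 9 = -9 + t)
((5*y)*l(5, s(U(-2), 2)))**2 = ((5*(-4))*(-9 + 5))**2 = (-20*(-4))**2 = 80**2 = 6400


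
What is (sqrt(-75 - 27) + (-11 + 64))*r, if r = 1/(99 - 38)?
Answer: 53/61 + I*sqrt(102)/61 ≈ 0.86885 + 0.16557*I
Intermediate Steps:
r = 1/61 ≈ 0.016393
(sqrt(-75 - 27) + (-11 + 64))*r = (sqrt(-75 - 27) + (-11 + 64))*(1/61) = (sqrt(-102) + 53)*(1/61) = (I*sqrt(102) + 53)*(1/61) = (53 + I*sqrt(102))*(1/61) = 53/61 + I*sqrt(102)/61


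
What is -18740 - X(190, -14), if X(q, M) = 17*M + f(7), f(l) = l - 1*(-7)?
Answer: -18516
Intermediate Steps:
f(l) = 7 + l (f(l) = l + 7 = 7 + l)
X(q, M) = 14 + 17*M (X(q, M) = 17*M + (7 + 7) = 17*M + 14 = 14 + 17*M)
-18740 - X(190, -14) = -18740 - (14 + 17*(-14)) = -18740 - (14 - 238) = -18740 - 1*(-224) = -18740 + 224 = -18516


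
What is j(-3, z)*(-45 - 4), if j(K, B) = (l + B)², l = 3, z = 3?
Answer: -1764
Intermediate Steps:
j(K, B) = (3 + B)²
j(-3, z)*(-45 - 4) = (3 + 3)²*(-45 - 4) = 6²*(-49) = 36*(-49) = -1764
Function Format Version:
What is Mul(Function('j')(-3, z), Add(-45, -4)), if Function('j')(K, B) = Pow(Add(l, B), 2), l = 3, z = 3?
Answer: -1764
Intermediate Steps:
Function('j')(K, B) = Pow(Add(3, B), 2)
Mul(Function('j')(-3, z), Add(-45, -4)) = Mul(Pow(Add(3, 3), 2), Add(-45, -4)) = Mul(Pow(6, 2), -49) = Mul(36, -49) = -1764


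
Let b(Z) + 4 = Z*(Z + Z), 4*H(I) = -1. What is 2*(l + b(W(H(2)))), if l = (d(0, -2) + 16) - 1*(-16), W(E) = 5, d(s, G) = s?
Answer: 156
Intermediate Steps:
H(I) = -1/4 (H(I) = (1/4)*(-1) = -1/4)
l = 32 (l = (0 + 16) - 1*(-16) = 16 + 16 = 32)
b(Z) = -4 + 2*Z**2 (b(Z) = -4 + Z*(Z + Z) = -4 + Z*(2*Z) = -4 + 2*Z**2)
2*(l + b(W(H(2)))) = 2*(32 + (-4 + 2*5**2)) = 2*(32 + (-4 + 2*25)) = 2*(32 + (-4 + 50)) = 2*(32 + 46) = 2*78 = 156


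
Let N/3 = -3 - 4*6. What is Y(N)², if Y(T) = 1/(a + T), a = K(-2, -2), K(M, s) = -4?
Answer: 1/7225 ≈ 0.00013841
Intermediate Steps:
N = -81 (N = 3*(-3 - 4*6) = 3*(-3 - 24) = 3*(-27) = -81)
a = -4
Y(T) = 1/(-4 + T)
Y(N)² = (1/(-4 - 81))² = (1/(-85))² = (-1/85)² = 1/7225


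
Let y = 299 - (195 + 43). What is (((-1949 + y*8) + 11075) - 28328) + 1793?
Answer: -16921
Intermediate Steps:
y = 61 (y = 299 - 1*238 = 299 - 238 = 61)
(((-1949 + y*8) + 11075) - 28328) + 1793 = (((-1949 + 61*8) + 11075) - 28328) + 1793 = (((-1949 + 488) + 11075) - 28328) + 1793 = ((-1461 + 11075) - 28328) + 1793 = (9614 - 28328) + 1793 = -18714 + 1793 = -16921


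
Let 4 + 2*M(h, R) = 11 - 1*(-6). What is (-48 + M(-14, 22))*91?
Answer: -7553/2 ≈ -3776.5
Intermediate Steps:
M(h, R) = 13/2 (M(h, R) = -2 + (11 - 1*(-6))/2 = -2 + (11 + 6)/2 = -2 + (½)*17 = -2 + 17/2 = 13/2)
(-48 + M(-14, 22))*91 = (-48 + 13/2)*91 = -83/2*91 = -7553/2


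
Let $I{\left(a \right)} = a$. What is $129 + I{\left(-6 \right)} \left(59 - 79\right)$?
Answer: $249$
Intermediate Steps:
$129 + I{\left(-6 \right)} \left(59 - 79\right) = 129 - 6 \left(59 - 79\right) = 129 - -120 = 129 + 120 = 249$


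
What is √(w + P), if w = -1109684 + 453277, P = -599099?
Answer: I*√1255506 ≈ 1120.5*I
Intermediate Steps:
w = -656407
√(w + P) = √(-656407 - 599099) = √(-1255506) = I*√1255506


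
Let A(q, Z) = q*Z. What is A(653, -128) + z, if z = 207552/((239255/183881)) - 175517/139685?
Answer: 507522504610337/6684066935 ≈ 75930.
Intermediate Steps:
A(q, Z) = Z*q
z = 1066203555305377/6684066935 (z = 207552/((239255*(1/183881))) - 175517*1/139685 = 207552/(239255/183881) - 175517/139685 = 207552*(183881/239255) - 175517/139685 = 38164869312/239255 - 175517/139685 = 1066203555305377/6684066935 ≈ 1.5951e+5)
A(653, -128) + z = -128*653 + 1066203555305377/6684066935 = -83584 + 1066203555305377/6684066935 = 507522504610337/6684066935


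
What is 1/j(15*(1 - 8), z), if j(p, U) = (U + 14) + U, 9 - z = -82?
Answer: 1/196 ≈ 0.0051020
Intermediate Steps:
z = 91 (z = 9 - 1*(-82) = 9 + 82 = 91)
j(p, U) = 14 + 2*U (j(p, U) = (14 + U) + U = 14 + 2*U)
1/j(15*(1 - 8), z) = 1/(14 + 2*91) = 1/(14 + 182) = 1/196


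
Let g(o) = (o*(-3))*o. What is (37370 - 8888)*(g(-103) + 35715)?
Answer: 110738016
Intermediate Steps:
g(o) = -3*o² (g(o) = (-3*o)*o = -3*o²)
(37370 - 8888)*(g(-103) + 35715) = (37370 - 8888)*(-3*(-103)² + 35715) = 28482*(-3*10609 + 35715) = 28482*(-31827 + 35715) = 28482*3888 = 110738016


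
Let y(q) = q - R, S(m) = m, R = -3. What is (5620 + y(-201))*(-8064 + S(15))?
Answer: -43641678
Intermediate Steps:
y(q) = 3 + q (y(q) = q - 1*(-3) = q + 3 = 3 + q)
(5620 + y(-201))*(-8064 + S(15)) = (5620 + (3 - 201))*(-8064 + 15) = (5620 - 198)*(-8049) = 5422*(-8049) = -43641678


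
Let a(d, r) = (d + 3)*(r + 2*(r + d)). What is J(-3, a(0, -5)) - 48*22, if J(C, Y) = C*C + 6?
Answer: -1041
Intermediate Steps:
a(d, r) = (3 + d)*(2*d + 3*r) (a(d, r) = (3 + d)*(r + 2*(d + r)) = (3 + d)*(r + (2*d + 2*r)) = (3 + d)*(2*d + 3*r))
J(C, Y) = 6 + C² (J(C, Y) = C² + 6 = 6 + C²)
J(-3, a(0, -5)) - 48*22 = (6 + (-3)²) - 48*22 = (6 + 9) - 1056 = 15 - 1056 = -1041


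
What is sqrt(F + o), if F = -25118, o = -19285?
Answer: 19*I*sqrt(123) ≈ 210.72*I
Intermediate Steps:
sqrt(F + o) = sqrt(-25118 - 19285) = sqrt(-44403) = 19*I*sqrt(123)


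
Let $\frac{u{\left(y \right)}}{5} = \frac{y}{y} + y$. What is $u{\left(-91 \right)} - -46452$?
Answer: $46002$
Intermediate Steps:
$u{\left(y \right)} = 5 + 5 y$ ($u{\left(y \right)} = 5 \left(\frac{y}{y} + y\right) = 5 \left(1 + y\right) = 5 + 5 y$)
$u{\left(-91 \right)} - -46452 = \left(5 + 5 \left(-91\right)\right) - -46452 = \left(5 - 455\right) + 46452 = -450 + 46452 = 46002$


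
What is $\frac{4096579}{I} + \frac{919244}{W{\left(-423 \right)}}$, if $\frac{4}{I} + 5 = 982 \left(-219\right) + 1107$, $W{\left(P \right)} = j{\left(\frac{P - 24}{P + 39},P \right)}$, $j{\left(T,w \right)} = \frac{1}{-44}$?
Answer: $-219162360867$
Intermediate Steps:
$j{\left(T,w \right)} = - \frac{1}{44}$
$W{\left(P \right)} = - \frac{1}{44}$
$I = - \frac{1}{53489}$ ($I = \frac{4}{-5 + \left(982 \left(-219\right) + 1107\right)} = \frac{4}{-5 + \left(-215058 + 1107\right)} = \frac{4}{-5 - 213951} = \frac{4}{-213956} = 4 \left(- \frac{1}{213956}\right) = - \frac{1}{53489} \approx -1.8695 \cdot 10^{-5}$)
$\frac{4096579}{I} + \frac{919244}{W{\left(-423 \right)}} = \frac{4096579}{- \frac{1}{53489}} + \frac{919244}{- \frac{1}{44}} = 4096579 \left(-53489\right) + 919244 \left(-44\right) = -219121914131 - 40446736 = -219162360867$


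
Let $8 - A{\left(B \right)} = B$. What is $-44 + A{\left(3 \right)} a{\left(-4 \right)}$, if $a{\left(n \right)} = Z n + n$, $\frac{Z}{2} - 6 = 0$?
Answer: $-304$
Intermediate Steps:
$Z = 12$ ($Z = 12 + 2 \cdot 0 = 12 + 0 = 12$)
$A{\left(B \right)} = 8 - B$
$a{\left(n \right)} = 13 n$ ($a{\left(n \right)} = 12 n + n = 13 n$)
$-44 + A{\left(3 \right)} a{\left(-4 \right)} = -44 + \left(8 - 3\right) 13 \left(-4\right) = -44 + \left(8 - 3\right) \left(-52\right) = -44 + 5 \left(-52\right) = -44 - 260 = -304$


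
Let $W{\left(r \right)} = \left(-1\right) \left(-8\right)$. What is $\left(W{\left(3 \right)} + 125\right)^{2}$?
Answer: $17689$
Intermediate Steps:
$W{\left(r \right)} = 8$
$\left(W{\left(3 \right)} + 125\right)^{2} = \left(8 + 125\right)^{2} = 133^{2} = 17689$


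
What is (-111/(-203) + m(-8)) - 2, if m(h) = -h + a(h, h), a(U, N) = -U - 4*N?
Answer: 9449/203 ≈ 46.547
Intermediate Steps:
m(h) = -6*h (m(h) = -h + (-h - 4*h) = -h - 5*h = -6*h)
(-111/(-203) + m(-8)) - 2 = (-111/(-203) - 6*(-8)) - 2 = (-111*(-1/203) + 48) - 2 = (111/203 + 48) - 2 = 9855/203 - 2 = 9449/203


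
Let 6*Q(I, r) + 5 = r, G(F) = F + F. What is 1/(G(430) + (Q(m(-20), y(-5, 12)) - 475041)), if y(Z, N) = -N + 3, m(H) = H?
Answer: -3/1422550 ≈ -2.1089e-6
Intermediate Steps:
G(F) = 2*F
y(Z, N) = 3 - N
Q(I, r) = -⅚ + r/6
1/(G(430) + (Q(m(-20), y(-5, 12)) - 475041)) = 1/(2*430 + ((-⅚ + (3 - 1*12)/6) - 475041)) = 1/(860 + ((-⅚ + (3 - 12)/6) - 475041)) = 1/(860 + ((-⅚ + (⅙)*(-9)) - 475041)) = 1/(860 + ((-⅚ - 3/2) - 475041)) = 1/(860 + (-7/3 - 475041)) = 1/(860 - 1425130/3) = 1/(-1422550/3) = -3/1422550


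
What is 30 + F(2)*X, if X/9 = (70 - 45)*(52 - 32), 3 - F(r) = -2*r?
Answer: 31530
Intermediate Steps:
F(r) = 3 + 2*r (F(r) = 3 - (-2)*r = 3 + 2*r)
X = 4500 (X = 9*((70 - 45)*(52 - 32)) = 9*(25*20) = 9*500 = 4500)
30 + F(2)*X = 30 + (3 + 2*2)*4500 = 30 + (3 + 4)*4500 = 30 + 7*4500 = 30 + 31500 = 31530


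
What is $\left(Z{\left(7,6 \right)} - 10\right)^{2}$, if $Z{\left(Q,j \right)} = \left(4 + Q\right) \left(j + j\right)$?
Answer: $14884$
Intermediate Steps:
$Z{\left(Q,j \right)} = 2 j \left(4 + Q\right)$ ($Z{\left(Q,j \right)} = \left(4 + Q\right) 2 j = 2 j \left(4 + Q\right)$)
$\left(Z{\left(7,6 \right)} - 10\right)^{2} = \left(2 \cdot 6 \left(4 + 7\right) - 10\right)^{2} = \left(2 \cdot 6 \cdot 11 - 10\right)^{2} = \left(132 - 10\right)^{2} = 122^{2} = 14884$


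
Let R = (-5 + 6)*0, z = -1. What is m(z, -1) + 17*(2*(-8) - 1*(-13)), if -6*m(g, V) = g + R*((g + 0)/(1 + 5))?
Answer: -305/6 ≈ -50.833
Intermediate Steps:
R = 0 (R = 1*0 = 0)
m(g, V) = -g/6 (m(g, V) = -(g + 0*((g + 0)/(1 + 5)))/6 = -(g + 0*(g/6))/6 = -(g + 0)/6 = -g/6)
m(z, -1) + 17*(2*(-8) - 1*(-13)) = -1/6*(-1) + 17*(2*(-8) - 1*(-13)) = 1/6 + 17*(-16 + 13) = 1/6 + 17*(-3) = 1/6 - 51 = -305/6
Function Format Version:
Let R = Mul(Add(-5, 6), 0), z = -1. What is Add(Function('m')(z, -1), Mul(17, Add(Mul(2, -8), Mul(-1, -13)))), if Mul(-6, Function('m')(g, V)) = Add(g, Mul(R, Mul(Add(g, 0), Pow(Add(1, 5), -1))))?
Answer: Rational(-305, 6) ≈ -50.833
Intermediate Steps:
R = 0 (R = Mul(1, 0) = 0)
Function('m')(g, V) = Mul(Rational(-1, 6), g) (Function('m')(g, V) = Mul(Rational(-1, 6), Add(g, Mul(0, Mul(Add(g, 0), Pow(Add(1, 5), -1))))) = Mul(Rational(-1, 6), Add(g, Mul(0, Mul(g, Pow(6, -1))))) = Mul(Rational(-1, 6), Add(g, Mul(0, Mul(g, Rational(1, 6))))) = Mul(Rational(-1, 6), Add(g, Mul(0, Mul(Rational(1, 6), g)))) = Mul(Rational(-1, 6), Add(g, 0)) = Mul(Rational(-1, 6), g))
Add(Function('m')(z, -1), Mul(17, Add(Mul(2, -8), Mul(-1, -13)))) = Add(Mul(Rational(-1, 6), -1), Mul(17, Add(Mul(2, -8), Mul(-1, -13)))) = Add(Rational(1, 6), Mul(17, Add(-16, 13))) = Add(Rational(1, 6), Mul(17, -3)) = Add(Rational(1, 6), -51) = Rational(-305, 6)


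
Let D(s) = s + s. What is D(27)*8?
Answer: 432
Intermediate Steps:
D(s) = 2*s
D(27)*8 = (2*27)*8 = 54*8 = 432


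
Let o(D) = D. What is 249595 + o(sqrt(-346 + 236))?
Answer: 249595 + I*sqrt(110) ≈ 2.496e+5 + 10.488*I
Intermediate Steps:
249595 + o(sqrt(-346 + 236)) = 249595 + sqrt(-346 + 236) = 249595 + sqrt(-110) = 249595 + I*sqrt(110)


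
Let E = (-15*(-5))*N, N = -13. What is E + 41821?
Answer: 40846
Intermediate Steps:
E = -975 (E = -15*(-5)*(-13) = 75*(-13) = -975)
E + 41821 = -975 + 41821 = 40846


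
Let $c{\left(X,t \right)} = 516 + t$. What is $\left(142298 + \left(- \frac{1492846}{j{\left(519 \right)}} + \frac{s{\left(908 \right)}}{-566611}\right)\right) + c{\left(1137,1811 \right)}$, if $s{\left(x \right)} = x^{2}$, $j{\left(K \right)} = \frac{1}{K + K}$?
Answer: $- \frac{877923812281017}{566611} \approx -1.5494 \cdot 10^{9}$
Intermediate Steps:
$j{\left(K \right)} = \frac{1}{2 K}$
$\left(142298 + \left(- \frac{1492846}{j{\left(519 \right)}} + \frac{s{\left(908 \right)}}{-566611}\right)\right) + c{\left(1137,1811 \right)} = \left(142298 - \left(1549574148 - \frac{908^{2}}{-566611}\right)\right) + \left(516 + 1811\right) = \left(142298 + \left(- \frac{1492846}{\frac{1}{2} \cdot \frac{1}{519}} + 824464 \left(- \frac{1}{566611}\right)\right)\right) + 2327 = \left(142298 - \left(\frac{824464}{566611} + 1492846 \frac{1}{\frac{1}{1038}}\right)\right) + 2327 = \left(142298 - \frac{878005758396892}{566611}\right) + 2327 = - \frac{877925130784814}{566611} + 2327 = - \frac{877923812281017}{566611}$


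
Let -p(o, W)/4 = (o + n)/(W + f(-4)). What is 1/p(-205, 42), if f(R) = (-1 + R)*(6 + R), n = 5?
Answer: 1/25 ≈ 0.040000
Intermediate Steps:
p(o, W) = -4*(5 + o)/(-10 + W) (p(o, W) = -4*(o + 5)/(W + (-6 + (-4)**2 + 5*(-4))) = -4*(5 + o)/(W + (-6 + 16 - 20)) = -4*(5 + o)/(W - 10) = -4*(5 + o)/(-10 + W))
1/p(-205, 42) = 1/(4*(-5 - 1*(-205))/(-10 + 42)) = 1/(4*(-5 + 205)/32) = 1/(4*(1/32)*200) = 1/25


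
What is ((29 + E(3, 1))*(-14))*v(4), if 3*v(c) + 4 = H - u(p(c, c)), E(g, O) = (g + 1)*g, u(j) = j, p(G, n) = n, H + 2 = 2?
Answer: 4592/3 ≈ 1530.7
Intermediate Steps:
H = 0 (H = -2 + 2 = 0)
E(g, O) = g*(1 + g) (E(g, O) = (1 + g)*g = g*(1 + g))
v(c) = -4/3 - c/3 (v(c) = -4/3 + (0 - c)/3 = -4/3 + (-c)/3 = -4/3 - c/3)
((29 + E(3, 1))*(-14))*v(4) = ((29 + 3*(1 + 3))*(-14))*(-4/3 - 1/3*4) = ((29 + 3*4)*(-14))*(-4/3 - 4/3) = ((29 + 12)*(-14))*(-8/3) = (41*(-14))*(-8/3) = -574*(-8/3) = 4592/3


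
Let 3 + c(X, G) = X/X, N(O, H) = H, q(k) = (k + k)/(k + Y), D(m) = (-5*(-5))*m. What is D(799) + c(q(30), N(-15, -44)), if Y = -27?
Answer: 19973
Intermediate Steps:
D(m) = 25*m
q(k) = 2*k/(-27 + k) (q(k) = (k + k)/(k - 27) = (2*k)/(-27 + k) = 2*k/(-27 + k))
c(X, G) = -2 (c(X, G) = -3 + X/X = -3 + 1 = -2)
D(799) + c(q(30), N(-15, -44)) = 25*799 - 2 = 19975 - 2 = 19973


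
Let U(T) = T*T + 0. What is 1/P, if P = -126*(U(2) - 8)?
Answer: 1/504 ≈ 0.0019841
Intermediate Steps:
U(T) = T**2 (U(T) = T**2 + 0 = T**2)
P = 504 (P = -126*(2**2 - 8) = -126*(4 - 8) = -126*(-4) = 504)
1/P = 1/504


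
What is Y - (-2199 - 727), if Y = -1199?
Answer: 1727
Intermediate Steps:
Y - (-2199 - 727) = -1199 - (-2199 - 727) = -1199 - 1*(-2926) = -1199 + 2926 = 1727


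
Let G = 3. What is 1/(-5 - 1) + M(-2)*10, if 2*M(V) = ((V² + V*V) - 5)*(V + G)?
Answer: 89/6 ≈ 14.833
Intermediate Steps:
M(V) = (-5 + 2*V²)*(3 + V)/2 (M(V) = (((V² + V*V) - 5)*(V + 3))/2 = (((V² + V²) - 5)*(3 + V))/2 = ((2*V² - 5)*(3 + V))/2 = ((-5 + 2*V²)*(3 + V))/2 = (-5 + 2*V²)*(3 + V)/2)
1/(-5 - 1) + M(-2)*10 = 1/(-5 - 1) + (-15/2 + (-2)³ + 3*(-2)² - 5/2*(-2))*10 = 1/(-6) + (-15/2 - 8 + 3*4 + 5)*10 = -⅙ + (-15/2 - 8 + 12 + 5)*10 = -⅙ + (3/2)*10 = -⅙ + 15 = 89/6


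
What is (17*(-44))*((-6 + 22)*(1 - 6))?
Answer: 59840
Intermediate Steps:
(17*(-44))*((-6 + 22)*(1 - 6)) = -11968*(-5) = -748*(-80) = 59840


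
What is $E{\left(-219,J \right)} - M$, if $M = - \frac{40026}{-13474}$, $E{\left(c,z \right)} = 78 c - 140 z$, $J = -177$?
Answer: $\frac{51841413}{6737} \approx 7695.0$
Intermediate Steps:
$E{\left(c,z \right)} = - 140 z + 78 c$
$M = \frac{20013}{6737}$ ($M = \left(-40026\right) \left(- \frac{1}{13474}\right) = \frac{20013}{6737} \approx 2.9706$)
$E{\left(-219,J \right)} - M = \left(\left(-140\right) \left(-177\right) + 78 \left(-219\right)\right) - \frac{20013}{6737} = \left(24780 - 17082\right) - \frac{20013}{6737} = 7698 - \frac{20013}{6737} = \frac{51841413}{6737}$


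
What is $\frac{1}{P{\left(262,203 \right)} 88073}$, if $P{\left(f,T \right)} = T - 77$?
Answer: $\frac{1}{11097198} \approx 9.0113 \cdot 10^{-8}$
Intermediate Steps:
$P{\left(f,T \right)} = -77 + T$
$\frac{1}{P{\left(262,203 \right)} 88073} = \frac{1}{\left(-77 + 203\right) 88073} = \frac{1}{126} \cdot \frac{1}{88073} = \frac{1}{11097198}$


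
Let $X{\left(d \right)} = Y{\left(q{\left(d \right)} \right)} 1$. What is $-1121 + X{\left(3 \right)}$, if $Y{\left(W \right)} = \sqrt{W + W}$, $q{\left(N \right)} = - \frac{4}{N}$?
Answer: $-1121 + \frac{2 i \sqrt{6}}{3} \approx -1121.0 + 1.633 i$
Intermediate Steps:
$Y{\left(W \right)} = \sqrt{2} \sqrt{W}$ ($Y{\left(W \right)} = \sqrt{2 W} = \sqrt{2} \sqrt{W}$)
$X{\left(d \right)} = 2 \sqrt{2} \sqrt{- \frac{1}{d}}$ ($X{\left(d \right)} = \sqrt{2} \sqrt{- \frac{4}{d}} 1 = \sqrt{2} \cdot 2 \sqrt{- \frac{1}{d}} 1 = 2 \sqrt{2} \sqrt{- \frac{1}{d}} 1 = 2 \sqrt{2} \sqrt{- \frac{1}{d}}$)
$-1121 + X{\left(3 \right)} = -1121 + 2 \sqrt{2} \sqrt{- \frac{1}{3}} = -1121 + 2 \sqrt{2} \frac{i \sqrt{3}}{3} = -1121 + \frac{2 i \sqrt{6}}{3}$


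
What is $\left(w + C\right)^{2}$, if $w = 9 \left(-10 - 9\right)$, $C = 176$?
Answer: $25$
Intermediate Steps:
$w = -171$ ($w = 9 \left(-19\right) = -171$)
$\left(w + C\right)^{2} = \left(-171 + 176\right)^{2} = 5^{2} = 25$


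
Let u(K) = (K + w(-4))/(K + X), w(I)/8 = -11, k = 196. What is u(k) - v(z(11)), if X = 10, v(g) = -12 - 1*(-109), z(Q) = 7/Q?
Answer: -9937/103 ≈ -96.476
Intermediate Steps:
v(g) = 97 (v(g) = -12 + 109 = 97)
w(I) = -88 (w(I) = 8*(-11) = -88)
u(K) = (-88 + K)/(10 + K) (u(K) = (K - 88)/(K + 10) = (-88 + K)/(10 + K))
u(k) - v(z(11)) = (-88 + 196)/(10 + 196) - 1*97 = 108/206 - 97 = (1/206)*108 - 97 = 54/103 - 97 = -9937/103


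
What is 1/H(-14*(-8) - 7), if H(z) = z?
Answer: 1/105 ≈ 0.0095238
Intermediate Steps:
1/H(-14*(-8) - 7) = 1/(-14*(-8) - 7) = 1/(112 - 7) = 1/105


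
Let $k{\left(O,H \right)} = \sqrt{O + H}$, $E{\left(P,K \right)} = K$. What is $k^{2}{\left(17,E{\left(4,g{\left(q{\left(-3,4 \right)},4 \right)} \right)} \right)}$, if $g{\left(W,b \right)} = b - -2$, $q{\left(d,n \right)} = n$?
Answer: $23$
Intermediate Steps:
$g{\left(W,b \right)} = 2 + b$ ($g{\left(W,b \right)} = b + 2 = 2 + b$)
$k{\left(O,H \right)} = \sqrt{H + O}$
$k^{2}{\left(17,E{\left(4,g{\left(q{\left(-3,4 \right)},4 \right)} \right)} \right)} = \left(\sqrt{\left(2 + 4\right) + 17}\right)^{2} = \left(\sqrt{6 + 17}\right)^{2} = \left(\sqrt{23}\right)^{2} = 23$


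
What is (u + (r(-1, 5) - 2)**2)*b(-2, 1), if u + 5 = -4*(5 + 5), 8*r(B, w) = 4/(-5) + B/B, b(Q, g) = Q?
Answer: 65759/800 ≈ 82.199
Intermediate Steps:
r(B, w) = 1/40 (r(B, w) = (4/(-5) + B/B)/8 = (4*(-1/5) + 1)/8 = (-4/5 + 1)/8 = (1/8)*(1/5) = 1/40)
u = -45 (u = -5 - 4*(5 + 5) = -5 - 4*10 = -5 - 40 = -45)
(u + (r(-1, 5) - 2)**2)*b(-2, 1) = (-45 + (1/40 - 2)**2)*(-2) = (-45 + (-79/40)**2)*(-2) = (-45 + 6241/1600)*(-2) = -65759/1600*(-2) = 65759/800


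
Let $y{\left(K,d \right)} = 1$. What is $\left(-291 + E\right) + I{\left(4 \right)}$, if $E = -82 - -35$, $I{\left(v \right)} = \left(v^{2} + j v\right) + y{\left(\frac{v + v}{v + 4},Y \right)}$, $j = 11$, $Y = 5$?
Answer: $-277$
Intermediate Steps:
$I{\left(v \right)} = 1 + v^{2} + 11 v$ ($I{\left(v \right)} = \left(v^{2} + 11 v\right) + 1 = 1 + v^{2} + 11 v$)
$E = -47$ ($E = -82 + 35 = -47$)
$\left(-291 + E\right) + I{\left(4 \right)} = \left(-291 - 47\right) + \left(1 + 4^{2} + 11 \cdot 4\right) = -338 + \left(1 + 16 + 44\right) = -338 + 61 = -277$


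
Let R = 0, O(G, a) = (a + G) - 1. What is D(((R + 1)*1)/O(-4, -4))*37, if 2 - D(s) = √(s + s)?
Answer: 74 - 37*I*√2/3 ≈ 74.0 - 17.442*I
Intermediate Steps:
O(G, a) = -1 + G + a (O(G, a) = (G + a) - 1 = -1 + G + a)
D(s) = 2 - √2*√s (D(s) = 2 - √(s + s) = 2 - √(2*s) = 2 - √2*√s)
D(((R + 1)*1)/O(-4, -4))*37 = (2 - √2*√(((0 + 1)*1)/(-1 - 4 - 4)))*37 = (2 - √2*√((1*1)/(-9)))*37 = (2 - √2*√(1*(-⅑)))*37 = (2 - √2*√(-⅑))*37 = (2 - √2*I/3)*37 = (2 - I*√2/3)*37 = 74 - 37*I*√2/3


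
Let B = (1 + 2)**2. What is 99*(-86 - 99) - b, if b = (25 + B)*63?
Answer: -20457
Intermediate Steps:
B = 9 (B = 3**2 = 9)
b = 2142 (b = (25 + 9)*63 = 34*63 = 2142)
99*(-86 - 99) - b = 99*(-86 - 99) - 1*2142 = 99*(-185) - 2142 = -18315 - 2142 = -20457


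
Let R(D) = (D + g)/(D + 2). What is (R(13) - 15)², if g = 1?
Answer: 44521/225 ≈ 197.87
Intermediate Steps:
R(D) = (1 + D)/(2 + D) (R(D) = (D + 1)/(D + 2) = (1 + D)/(2 + D))
(R(13) - 15)² = ((1 + 13)/(2 + 13) - 15)² = (14/15 - 15)² = (-211/15)² = 44521/225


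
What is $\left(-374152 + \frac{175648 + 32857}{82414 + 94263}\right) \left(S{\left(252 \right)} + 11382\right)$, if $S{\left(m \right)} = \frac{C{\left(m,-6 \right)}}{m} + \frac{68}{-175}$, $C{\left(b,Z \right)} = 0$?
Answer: $- \frac{131664447404729018}{30918475} \approx -4.2584 \cdot 10^{9}$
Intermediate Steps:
$S{\left(m \right)} = - \frac{68}{175}$ ($S{\left(m \right)} = \frac{0}{m} + \frac{68}{-175} = 0 + 68 \left(- \frac{1}{175}\right) = 0 - \frac{68}{175} = - \frac{68}{175}$)
$\left(-374152 + \frac{175648 + 32857}{82414 + 94263}\right) \left(S{\left(252 \right)} + 11382\right) = \left(-374152 + \frac{175648 + 32857}{82414 + 94263}\right) \left(- \frac{68}{175} + 11382\right) = \left(-374152 + \frac{208505}{176677}\right) \frac{1991782}{175} = \left(- \frac{66103844399}{176677}\right) \frac{1991782}{175} = - \frac{131664447404729018}{30918475}$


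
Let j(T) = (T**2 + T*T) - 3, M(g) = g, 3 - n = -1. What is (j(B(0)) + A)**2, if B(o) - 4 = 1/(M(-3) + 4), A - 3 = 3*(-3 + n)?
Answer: 2809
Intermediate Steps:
n = 4 (n = 3 - 1*(-1) = 3 + 1 = 4)
A = 6 (A = 3 + 3*(-3 + 4) = 3 + 3*1 = 3 + 3 = 6)
B(o) = 5 (B(o) = 4 + 1/(-3 + 4) = 4 + 1/1 = 4 + 1 = 5)
j(T) = -3 + 2*T**2 (j(T) = (T**2 + T**2) - 3 = 2*T**2 - 3 = -3 + 2*T**2)
(j(B(0)) + A)**2 = ((-3 + 2*5**2) + 6)**2 = ((-3 + 2*25) + 6)**2 = ((-3 + 50) + 6)**2 = (47 + 6)**2 = 53**2 = 2809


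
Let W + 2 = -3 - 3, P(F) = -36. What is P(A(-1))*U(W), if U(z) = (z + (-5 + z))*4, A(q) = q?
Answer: 3024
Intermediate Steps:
W = -8 (W = -2 + (-3 - 3) = -2 - 6 = -8)
U(z) = -20 + 8*z (U(z) = (-5 + 2*z)*4 = -20 + 8*z)
P(A(-1))*U(W) = -36*(-20 + 8*(-8)) = -36*(-20 - 64) = -36*(-84) = 3024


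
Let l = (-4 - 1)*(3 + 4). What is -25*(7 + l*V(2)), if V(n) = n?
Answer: 1575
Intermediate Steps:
l = -35 (l = -5*7 = -35)
-25*(7 + l*V(2)) = -25*(7 - 35*2) = -25*(7 - 70) = -25*(-63) = 1575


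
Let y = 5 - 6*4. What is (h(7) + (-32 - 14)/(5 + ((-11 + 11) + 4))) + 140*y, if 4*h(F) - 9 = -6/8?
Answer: -383479/144 ≈ -2663.0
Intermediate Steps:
h(F) = 33/16 (h(F) = 9/4 + (-6/8)/4 = 9/4 + (-6*1/8)/4 = 9/4 + (1/4)*(-3/4) = 9/4 - 3/16 = 33/16)
y = -19 (y = 5 - 24 = -19)
(h(7) + (-32 - 14)/(5 + ((-11 + 11) + 4))) + 140*y = (33/16 + (-32 - 14)/(5 + ((-11 + 11) + 4))) + 140*(-19) = (33/16 - 46/(5 + (0 + 4))) - 2660 = (33/16 - 46/(5 + 4)) - 2660 = (33/16 - 46/9) - 2660 = -439/144 - 2660 = -383479/144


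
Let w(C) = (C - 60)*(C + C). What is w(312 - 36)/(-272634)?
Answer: -19872/45439 ≈ -0.43733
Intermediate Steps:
w(C) = 2*C*(-60 + C) (w(C) = (-60 + C)*(2*C) = 2*C*(-60 + C))
w(312 - 36)/(-272634) = (2*(312 - 36)*(-60 + (312 - 36)))/(-272634) = (2*276*(-60 + 276))*(-1/272634) = (2*276*216)*(-1/272634) = 119232*(-1/272634) = -19872/45439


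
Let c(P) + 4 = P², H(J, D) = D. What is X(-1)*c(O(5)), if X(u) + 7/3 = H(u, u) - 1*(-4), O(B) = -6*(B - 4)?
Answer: 64/3 ≈ 21.333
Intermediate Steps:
O(B) = 24 - 6*B (O(B) = -6*(-4 + B) = 24 - 6*B)
X(u) = 5/3 + u (X(u) = -7/3 + (u - 1*(-4)) = -7/3 + (u + 4) = -7/3 + (4 + u) = 5/3 + u)
c(P) = -4 + P²
X(-1)*c(O(5)) = (5/3 - 1)*(-4 + (24 - 6*5)²) = 2*(-4 + (24 - 30)²)/3 = 2*(-4 + (-6)²)/3 = 2*(-4 + 36)/3 = (⅔)*32 = 64/3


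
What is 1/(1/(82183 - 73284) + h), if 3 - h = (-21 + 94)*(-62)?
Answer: 8899/40303572 ≈ 0.00022080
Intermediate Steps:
h = 4529 (h = 3 - (-21 + 94)*(-62) = 3 - 73*(-62) = 3 - 1*(-4526) = 3 + 4526 = 4529)
1/(1/(82183 - 73284) + h) = 1/(1/(82183 - 73284) + 4529) = 1/(1/8899 + 4529) = 1/(40303572/8899) = 8899/40303572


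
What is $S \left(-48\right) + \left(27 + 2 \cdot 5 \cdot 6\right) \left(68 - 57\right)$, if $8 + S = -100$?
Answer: $6141$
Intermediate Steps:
$S = -108$ ($S = -8 - 100 = -108$)
$S \left(-48\right) + \left(27 + 2 \cdot 5 \cdot 6\right) \left(68 - 57\right) = \left(-108\right) \left(-48\right) + \left(27 + 2 \cdot 5 \cdot 6\right) \left(68 - 57\right) = 5184 + \left(27 + 10 \cdot 6\right) 11 = 5184 + \left(27 + 60\right) 11 = 5184 + 87 \cdot 11 = 5184 + 957 = 6141$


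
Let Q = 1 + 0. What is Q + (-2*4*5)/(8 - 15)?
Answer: 47/7 ≈ 6.7143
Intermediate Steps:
Q = 1
Q + (-2*4*5)/(8 - 15) = 1 + (-2*4*5)/(8 - 15) = 1 - 8*5/(-7) = 1 - 40*(-⅐) = 1 + 40/7 = 47/7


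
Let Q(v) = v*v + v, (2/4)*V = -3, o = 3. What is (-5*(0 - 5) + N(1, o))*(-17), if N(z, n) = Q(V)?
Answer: -935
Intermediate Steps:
V = -6 (V = 2*(-3) = -6)
Q(v) = v + v² (Q(v) = v² + v = v + v²)
N(z, n) = 30 (N(z, n) = -6*(1 - 6) = -6*(-5) = 30)
(-5*(0 - 5) + N(1, o))*(-17) = (-5*(0 - 5) + 30)*(-17) = (-5*(-5) + 30)*(-17) = (25 + 30)*(-17) = 55*(-17) = -935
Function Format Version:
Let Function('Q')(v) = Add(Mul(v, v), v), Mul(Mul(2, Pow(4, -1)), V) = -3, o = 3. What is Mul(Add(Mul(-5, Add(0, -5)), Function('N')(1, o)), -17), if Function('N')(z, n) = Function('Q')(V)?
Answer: -935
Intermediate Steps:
V = -6 (V = Mul(2, -3) = -6)
Function('Q')(v) = Add(v, Pow(v, 2)) (Function('Q')(v) = Add(Pow(v, 2), v) = Add(v, Pow(v, 2)))
Function('N')(z, n) = 30 (Function('N')(z, n) = Mul(-6, Add(1, -6)) = Mul(-6, -5) = 30)
Mul(Add(Mul(-5, Add(0, -5)), Function('N')(1, o)), -17) = Mul(Add(Mul(-5, Add(0, -5)), 30), -17) = Mul(Add(Mul(-5, -5), 30), -17) = Mul(Add(25, 30), -17) = Mul(55, -17) = -935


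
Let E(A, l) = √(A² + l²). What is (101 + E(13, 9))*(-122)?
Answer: -12322 - 610*√10 ≈ -14251.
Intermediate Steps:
(101 + E(13, 9))*(-122) = (101 + √(13² + 9²))*(-122) = (101 + √(169 + 81))*(-122) = (101 + √250)*(-122) = (101 + 5*√10)*(-122) = -12322 - 610*√10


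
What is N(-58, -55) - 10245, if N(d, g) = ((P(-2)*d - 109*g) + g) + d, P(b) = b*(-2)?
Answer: -4595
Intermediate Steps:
P(b) = -2*b
N(d, g) = -108*g + 5*d (N(d, g) = (((-2*(-2))*d - 109*g) + g) + d = ((4*d - 109*g) + g) + d = ((-109*g + 4*d) + g) + d = (-108*g + 4*d) + d = -108*g + 5*d)
N(-58, -55) - 10245 = (-108*(-55) + 5*(-58)) - 10245 = (5940 - 290) - 10245 = 5650 - 10245 = -4595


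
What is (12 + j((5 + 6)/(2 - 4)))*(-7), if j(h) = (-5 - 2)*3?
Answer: 63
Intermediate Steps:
j(h) = -21 (j(h) = -7*3 = -21)
(12 + j((5 + 6)/(2 - 4)))*(-7) = (12 - 21)*(-7) = -9*(-7) = 63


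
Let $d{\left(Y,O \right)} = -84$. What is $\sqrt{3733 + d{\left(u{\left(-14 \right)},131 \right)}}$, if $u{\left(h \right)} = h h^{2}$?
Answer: $\sqrt{3649} \approx 60.407$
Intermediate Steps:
$u{\left(h \right)} = h^{3}$
$\sqrt{3733 + d{\left(u{\left(-14 \right)},131 \right)}} = \sqrt{3733 - 84} = \sqrt{3649}$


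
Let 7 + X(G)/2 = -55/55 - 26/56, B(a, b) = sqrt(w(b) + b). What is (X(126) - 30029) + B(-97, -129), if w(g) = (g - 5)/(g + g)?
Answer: -420643/14 + I*sqrt(2138046)/129 ≈ -30046.0 + 11.335*I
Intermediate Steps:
w(g) = (-5 + g)/(2*g) (w(g) = (-5 + g)/((2*g)) = (-5 + g)*(1/(2*g)) = (-5 + g)/(2*g))
B(a, b) = sqrt(b + (-5 + b)/(2*b)) (B(a, b) = sqrt((-5 + b)/(2*b) + b) = sqrt(b + (-5 + b)/(2*b)))
X(G) = -237/14 (X(G) = -14 + 2*(-55/55 - 26/56) = -14 + 2*(-55*1/55 - 26*1/56) = -14 + 2*(-1 - 13/28) = -14 + 2*(-41/28) = -14 - 41/14 = -237/14)
(X(126) - 30029) + B(-97, -129) = (-237/14 - 30029) + sqrt(2 - 10/(-129) + 4*(-129))/2 = -420643/14 + sqrt(2 - 10*(-1/129) - 516)/2 = -420643/14 + sqrt(2 + 10/129 - 516)/2 = -420643/14 + sqrt(-66296/129)/2 = -420643/14 + (2*I*sqrt(2138046)/129)/2 = -420643/14 + I*sqrt(2138046)/129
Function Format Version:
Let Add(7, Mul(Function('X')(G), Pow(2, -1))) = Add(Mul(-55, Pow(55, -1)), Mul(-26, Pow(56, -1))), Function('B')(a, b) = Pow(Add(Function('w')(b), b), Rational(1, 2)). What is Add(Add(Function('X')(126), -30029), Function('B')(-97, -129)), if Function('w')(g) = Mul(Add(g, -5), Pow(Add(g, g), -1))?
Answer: Add(Rational(-420643, 14), Mul(Rational(1, 129), I, Pow(2138046, Rational(1, 2)))) ≈ Add(-30046., Mul(11.335, I))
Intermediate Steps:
Function('w')(g) = Mul(Rational(1, 2), Pow(g, -1), Add(-5, g)) (Function('w')(g) = Mul(Add(-5, g), Pow(Mul(2, g), -1)) = Mul(Add(-5, g), Mul(Rational(1, 2), Pow(g, -1))) = Mul(Rational(1, 2), Pow(g, -1), Add(-5, g)))
Function('B')(a, b) = Pow(Add(b, Mul(Rational(1, 2), Pow(b, -1), Add(-5, b))), Rational(1, 2)) (Function('B')(a, b) = Pow(Add(Mul(Rational(1, 2), Pow(b, -1), Add(-5, b)), b), Rational(1, 2)) = Pow(Add(b, Mul(Rational(1, 2), Pow(b, -1), Add(-5, b))), Rational(1, 2)))
Function('X')(G) = Rational(-237, 14) (Function('X')(G) = Add(-14, Mul(2, Add(Mul(-55, Pow(55, -1)), Mul(-26, Pow(56, -1))))) = Add(-14, Mul(2, Add(Mul(-55, Rational(1, 55)), Mul(-26, Rational(1, 56))))) = Add(-14, Mul(2, Add(-1, Rational(-13, 28)))) = Add(-14, Mul(2, Rational(-41, 28))) = Add(-14, Rational(-41, 14)) = Rational(-237, 14))
Add(Add(Function('X')(126), -30029), Function('B')(-97, -129)) = Add(Add(Rational(-237, 14), -30029), Mul(Rational(1, 2), Pow(Add(2, Mul(-10, Pow(-129, -1)), Mul(4, -129)), Rational(1, 2)))) = Add(Rational(-420643, 14), Mul(Rational(1, 2), Pow(Add(2, Mul(-10, Rational(-1, 129)), -516), Rational(1, 2)))) = Add(Rational(-420643, 14), Mul(Rational(1, 2), Pow(Add(2, Rational(10, 129), -516), Rational(1, 2)))) = Add(Rational(-420643, 14), Mul(Rational(1, 2), Pow(Rational(-66296, 129), Rational(1, 2)))) = Add(Rational(-420643, 14), Mul(Rational(1, 2), Mul(Rational(2, 129), I, Pow(2138046, Rational(1, 2))))) = Add(Rational(-420643, 14), Mul(Rational(1, 129), I, Pow(2138046, Rational(1, 2))))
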